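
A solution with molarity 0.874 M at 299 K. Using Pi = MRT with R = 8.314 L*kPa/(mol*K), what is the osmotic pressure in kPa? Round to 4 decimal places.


Osmotic pressure (van't Hoff): Pi = M*R*T.
RT = 8.314 * 299 = 2485.886
Pi = 0.874 * 2485.886
Pi = 2172.664364 kPa, rounded to 4 dp:

2172.6644 kPa


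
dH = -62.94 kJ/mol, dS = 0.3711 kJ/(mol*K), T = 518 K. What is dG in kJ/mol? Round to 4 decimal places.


Gibbs: dG = dH - T*dS (consistent units, dS already in kJ/(mol*K)).
T*dS = 518 * 0.3711 = 192.2298
dG = -62.94 - (192.2298)
dG = -255.1698 kJ/mol, rounded to 4 dp:

-255.1698 kJ/mol


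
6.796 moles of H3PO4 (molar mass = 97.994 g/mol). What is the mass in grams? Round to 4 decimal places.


mass = n * M
mass = 6.796 * 97.994
mass = 665.967224 g, rounded to 4 dp:

665.9672 g


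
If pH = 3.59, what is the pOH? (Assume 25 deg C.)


At 25 deg C, pH + pOH = 14.
pOH = 14 - pH = 14 - 3.59
pOH = 10.41:

10.41


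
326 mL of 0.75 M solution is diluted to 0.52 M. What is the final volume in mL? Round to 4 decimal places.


Dilution: M1*V1 = M2*V2, solve for V2.
V2 = M1*V1 / M2
V2 = 0.75 * 326 / 0.52
V2 = 244.5 / 0.52
V2 = 470.19230769 mL, rounded to 4 dp:

470.1923 mL


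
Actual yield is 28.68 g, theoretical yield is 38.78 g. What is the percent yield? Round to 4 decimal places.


% yield = 100 * actual / theoretical
% yield = 100 * 28.68 / 38.78
% yield = 73.95564724 %, rounded to 4 dp:

73.9556 %


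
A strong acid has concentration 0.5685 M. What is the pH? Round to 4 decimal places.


A strong acid dissociates completely, so [H+] equals the given concentration.
pH = -log10([H+]) = -log10(0.5685)
pH = 0.24526953, rounded to 4 dp:

0.2453


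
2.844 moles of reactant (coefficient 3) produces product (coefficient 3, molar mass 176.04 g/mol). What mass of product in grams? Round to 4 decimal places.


Use the coefficient ratio to convert reactant moles to product moles, then multiply by the product's molar mass.
moles_P = moles_R * (coeff_P / coeff_R) = 2.844 * (3/3) = 2.844
mass_P = moles_P * M_P = 2.844 * 176.04
mass_P = 500.65776 g, rounded to 4 dp:

500.6578 g


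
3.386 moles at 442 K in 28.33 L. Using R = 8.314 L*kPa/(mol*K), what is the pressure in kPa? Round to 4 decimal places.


PV = nRT, solve for P = nRT / V.
nRT = 3.386 * 8.314 * 442 = 12442.8322
P = 12442.8322 / 28.33
P = 439.21045535 kPa, rounded to 4 dp:

439.2105 kPa


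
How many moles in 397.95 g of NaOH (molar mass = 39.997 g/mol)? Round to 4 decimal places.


n = mass / M
n = 397.95 / 39.997
n = 9.94949621 mol, rounded to 4 dp:

9.9495 mol


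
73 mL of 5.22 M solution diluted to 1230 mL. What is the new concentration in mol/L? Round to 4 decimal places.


Dilution: M1*V1 = M2*V2, solve for M2.
M2 = M1*V1 / V2
M2 = 5.22 * 73 / 1230
M2 = 381.06 / 1230
M2 = 0.30980488 mol/L, rounded to 4 dp:

0.3098 mol/L


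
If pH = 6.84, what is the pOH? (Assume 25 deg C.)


At 25 deg C, pH + pOH = 14.
pOH = 14 - pH = 14 - 6.84
pOH = 7.16:

7.16


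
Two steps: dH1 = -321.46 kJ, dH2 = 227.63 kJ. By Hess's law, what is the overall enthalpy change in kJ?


Hess's law: enthalpy is a state function, so add the step enthalpies.
dH_total = dH1 + dH2 = -321.46 + (227.63)
dH_total = -93.83 kJ:

-93.83 kJ


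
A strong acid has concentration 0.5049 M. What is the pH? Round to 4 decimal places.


A strong acid dissociates completely, so [H+] equals the given concentration.
pH = -log10([H+]) = -log10(0.5049)
pH = 0.29679463, rounded to 4 dp:

0.2968


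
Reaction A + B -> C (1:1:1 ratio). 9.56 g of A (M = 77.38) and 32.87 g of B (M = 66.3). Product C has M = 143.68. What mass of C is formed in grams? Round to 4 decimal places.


Find moles of each reactant; the smaller value is the limiting reagent in a 1:1:1 reaction, so moles_C equals moles of the limiter.
n_A = mass_A / M_A = 9.56 / 77.38 = 0.123546 mol
n_B = mass_B / M_B = 32.87 / 66.3 = 0.495777 mol
Limiting reagent: A (smaller), n_limiting = 0.123546 mol
mass_C = n_limiting * M_C = 0.123546 * 143.68
mass_C = 17.75108928 g, rounded to 4 dp:

17.7511 g


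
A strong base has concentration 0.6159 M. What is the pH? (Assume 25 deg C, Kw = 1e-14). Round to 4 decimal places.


A strong base dissociates completely, so [OH-] equals the given concentration.
pOH = -log10([OH-]) = -log10(0.6159) = 0.21049
pH = 14 - pOH = 14 - 0.21049
pH = 13.78951, rounded to 4 dp:

13.7895


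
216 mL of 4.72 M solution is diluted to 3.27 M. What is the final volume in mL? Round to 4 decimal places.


Dilution: M1*V1 = M2*V2, solve for V2.
V2 = M1*V1 / M2
V2 = 4.72 * 216 / 3.27
V2 = 1019.52 / 3.27
V2 = 311.77981651 mL, rounded to 4 dp:

311.7798 mL


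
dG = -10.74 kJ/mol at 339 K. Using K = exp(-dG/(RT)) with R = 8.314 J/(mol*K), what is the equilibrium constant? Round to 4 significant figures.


dG is in kJ/mol; multiply by 1000 to match R in J/(mol*K).
RT = 8.314 * 339 = 2818.446 J/mol
exponent = -dG*1000 / (RT) = -(-10.74*1000) / 2818.446 = 3.81061053
K = exp(3.81061053)
K = 45.178013, rounded to 4 significant figures:

45.18


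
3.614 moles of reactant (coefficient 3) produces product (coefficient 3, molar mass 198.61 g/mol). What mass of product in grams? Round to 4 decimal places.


Use the coefficient ratio to convert reactant moles to product moles, then multiply by the product's molar mass.
moles_P = moles_R * (coeff_P / coeff_R) = 3.614 * (3/3) = 3.614
mass_P = moles_P * M_P = 3.614 * 198.61
mass_P = 717.77654 g, rounded to 4 dp:

717.7765 g


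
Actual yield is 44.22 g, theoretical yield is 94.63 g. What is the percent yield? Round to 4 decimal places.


% yield = 100 * actual / theoretical
% yield = 100 * 44.22 / 94.63
% yield = 46.72936701 %, rounded to 4 dp:

46.7294 %


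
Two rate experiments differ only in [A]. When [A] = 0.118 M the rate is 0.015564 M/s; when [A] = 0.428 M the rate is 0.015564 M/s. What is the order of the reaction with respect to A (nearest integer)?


Rate is proportional to [A]^n, so rate2/rate1 = ([A]2/[A]1)^n. Take logs to solve for n.
rate2/rate1 = 0.015564 / 0.015564 = 1.0
[A]2/[A]1 = 0.428 / 0.118 = 3.6271
n = ln(1.0) / ln(3.6271) = 0.0
Nearest integer order:

0


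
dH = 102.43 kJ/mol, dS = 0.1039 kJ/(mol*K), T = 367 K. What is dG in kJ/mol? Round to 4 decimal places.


Gibbs: dG = dH - T*dS (consistent units, dS already in kJ/(mol*K)).
T*dS = 367 * 0.1039 = 38.1313
dG = 102.43 - (38.1313)
dG = 64.2987 kJ/mol, rounded to 4 dp:

64.2987 kJ/mol


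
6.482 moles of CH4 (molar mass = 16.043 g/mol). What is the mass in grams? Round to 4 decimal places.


mass = n * M
mass = 6.482 * 16.043
mass = 103.990726 g, rounded to 4 dp:

103.9907 g


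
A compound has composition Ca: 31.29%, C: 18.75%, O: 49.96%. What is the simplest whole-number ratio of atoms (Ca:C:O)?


Assume 100 g of compound, divide each mass% by atomic mass to get moles, then normalize by the smallest to get a raw atom ratio.
Moles per 100 g: Ca: 31.29/40.078 = 0.7807, C: 18.75/12.011 = 1.5611, O: 49.96/15.999 = 3.1227
Raw ratio (divide by min = 0.7807): Ca: 1.0, C: 2.0, O: 4.0
Multiply by 1 to clear fractions: Ca: 1.0 ~= 1, C: 2.0 ~= 2, O: 4.0 ~= 4
Reduce by GCD to get the simplest whole-number ratio:

1:2:4


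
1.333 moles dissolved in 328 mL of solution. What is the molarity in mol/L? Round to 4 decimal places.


Convert volume to liters: V_L = V_mL / 1000.
V_L = 328 / 1000 = 0.328 L
M = n / V_L = 1.333 / 0.328
M = 4.06402439 mol/L, rounded to 4 dp:

4.0640 mol/L


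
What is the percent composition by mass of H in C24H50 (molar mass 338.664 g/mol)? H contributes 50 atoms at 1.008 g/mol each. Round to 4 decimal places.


pct = 100 * (n_elem * M_elem) / M_total
mass_contribution = 50 * 1.008 = 50.4 g/mol
pct = 100 * 50.4 / 338.664
pct = 14.88200694 %, rounded to 4 dp:

14.8820 %


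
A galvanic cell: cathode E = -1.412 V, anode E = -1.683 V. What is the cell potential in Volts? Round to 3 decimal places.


Standard cell potential: E_cell = E_cathode - E_anode.
E_cell = -1.412 - (-1.683)
E_cell = 0.271 V, rounded to 3 dp:

0.271 V


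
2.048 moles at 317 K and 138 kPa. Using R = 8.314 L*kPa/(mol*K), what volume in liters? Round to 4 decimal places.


PV = nRT, solve for V = nRT / P.
nRT = 2.048 * 8.314 * 317 = 5397.5818
V = 5397.5818 / 138
V = 39.11291159 L, rounded to 4 dp:

39.1129 L


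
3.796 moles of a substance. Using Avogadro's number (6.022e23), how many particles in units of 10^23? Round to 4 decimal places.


N = n * NA, then divide by 1e23 for the requested units.
N / 1e23 = n * 6.022
N / 1e23 = 3.796 * 6.022
N / 1e23 = 22.859512, rounded to 4 dp:

22.8595


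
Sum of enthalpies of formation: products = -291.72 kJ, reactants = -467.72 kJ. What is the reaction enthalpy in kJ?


dH_rxn = sum(dH_f products) - sum(dH_f reactants)
dH_rxn = -291.72 - (-467.72)
dH_rxn = 176.0 kJ:

176.00 kJ


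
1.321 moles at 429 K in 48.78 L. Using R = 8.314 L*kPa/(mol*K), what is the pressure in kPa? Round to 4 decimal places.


PV = nRT, solve for P = nRT / V.
nRT = 1.321 * 8.314 * 429 = 4711.6186
P = 4711.6186 / 48.78
P = 96.58914719 kPa, rounded to 4 dp:

96.5891 kPa


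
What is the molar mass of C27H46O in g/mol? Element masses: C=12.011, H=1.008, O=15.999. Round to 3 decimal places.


M = sum(count * atomic_mass) over atoms.
M = 27*12.011 + 46*1.008 + 1*15.999
M = 324.297 + 46.368 + 15.999
M = 386.664 g/mol, rounded to 3 dp:

386.664 g/mol


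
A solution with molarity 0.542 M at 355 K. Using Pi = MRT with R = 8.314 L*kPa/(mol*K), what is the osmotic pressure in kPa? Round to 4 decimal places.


Osmotic pressure (van't Hoff): Pi = M*R*T.
RT = 8.314 * 355 = 2951.47
Pi = 0.542 * 2951.47
Pi = 1599.69674 kPa, rounded to 4 dp:

1599.6967 kPa


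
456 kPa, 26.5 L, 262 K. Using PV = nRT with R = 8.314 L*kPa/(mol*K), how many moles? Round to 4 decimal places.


PV = nRT, solve for n = PV / (RT).
PV = 456 * 26.5 = 12084.0
RT = 8.314 * 262 = 2178.268
n = 12084.0 / 2178.268
n = 5.54752675 mol, rounded to 4 dp:

5.5475 mol


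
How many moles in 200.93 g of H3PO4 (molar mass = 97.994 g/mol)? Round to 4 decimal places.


n = mass / M
n = 200.93 / 97.994
n = 2.05043166 mol, rounded to 4 dp:

2.0504 mol


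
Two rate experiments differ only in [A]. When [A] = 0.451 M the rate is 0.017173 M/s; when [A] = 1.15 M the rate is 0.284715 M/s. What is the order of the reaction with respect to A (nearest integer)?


Rate is proportional to [A]^n, so rate2/rate1 = ([A]2/[A]1)^n. Take logs to solve for n.
rate2/rate1 = 0.284715 / 0.017173 = 16.5792
[A]2/[A]1 = 1.15 / 0.451 = 2.5499
n = ln(16.5792) / ln(2.5499) = 3.0
Nearest integer order:

3


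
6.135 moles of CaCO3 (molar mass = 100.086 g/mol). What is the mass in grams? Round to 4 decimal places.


mass = n * M
mass = 6.135 * 100.086
mass = 614.02761 g, rounded to 4 dp:

614.0276 g


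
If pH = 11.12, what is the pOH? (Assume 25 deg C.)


At 25 deg C, pH + pOH = 14.
pOH = 14 - pH = 14 - 11.12
pOH = 2.88:

2.88


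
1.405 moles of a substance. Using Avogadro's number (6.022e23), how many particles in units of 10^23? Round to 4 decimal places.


N = n * NA, then divide by 1e23 for the requested units.
N / 1e23 = n * 6.022
N / 1e23 = 1.405 * 6.022
N / 1e23 = 8.46091, rounded to 4 dp:

8.4609


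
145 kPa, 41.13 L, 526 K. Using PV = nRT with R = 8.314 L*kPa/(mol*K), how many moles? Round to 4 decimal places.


PV = nRT, solve for n = PV / (RT).
PV = 145 * 41.13 = 5963.85
RT = 8.314 * 526 = 4373.164
n = 5963.85 / 4373.164
n = 1.36373802 mol, rounded to 4 dp:

1.3637 mol


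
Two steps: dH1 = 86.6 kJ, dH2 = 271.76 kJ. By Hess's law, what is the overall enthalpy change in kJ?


Hess's law: enthalpy is a state function, so add the step enthalpies.
dH_total = dH1 + dH2 = 86.6 + (271.76)
dH_total = 358.36 kJ:

358.36 kJ


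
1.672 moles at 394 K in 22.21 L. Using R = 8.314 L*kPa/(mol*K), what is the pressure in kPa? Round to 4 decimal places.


PV = nRT, solve for P = nRT / V.
nRT = 1.672 * 8.314 * 394 = 5476.9972
P = 5476.9972 / 22.21
P = 246.60050428 kPa, rounded to 4 dp:

246.6005 kPa


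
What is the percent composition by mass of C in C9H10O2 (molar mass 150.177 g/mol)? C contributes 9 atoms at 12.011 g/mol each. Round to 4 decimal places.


pct = 100 * (n_elem * M_elem) / M_total
mass_contribution = 9 * 12.011 = 108.099 g/mol
pct = 100 * 108.099 / 150.177
pct = 71.98106235 %, rounded to 4 dp:

71.9811 %


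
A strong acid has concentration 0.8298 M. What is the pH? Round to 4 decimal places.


A strong acid dissociates completely, so [H+] equals the given concentration.
pH = -log10([H+]) = -log10(0.8298)
pH = 0.08102657, rounded to 4 dp:

0.0810


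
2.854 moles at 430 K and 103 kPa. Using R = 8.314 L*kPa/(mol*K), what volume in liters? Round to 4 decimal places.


PV = nRT, solve for V = nRT / P.
nRT = 2.854 * 8.314 * 430 = 10203.1071
V = 10203.1071 / 103
V = 99.05929223 L, rounded to 4 dp:

99.0593 L


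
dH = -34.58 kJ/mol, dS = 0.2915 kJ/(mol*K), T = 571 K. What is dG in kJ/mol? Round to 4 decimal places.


Gibbs: dG = dH - T*dS (consistent units, dS already in kJ/(mol*K)).
T*dS = 571 * 0.2915 = 166.4465
dG = -34.58 - (166.4465)
dG = -201.0265 kJ/mol, rounded to 4 dp:

-201.0265 kJ/mol


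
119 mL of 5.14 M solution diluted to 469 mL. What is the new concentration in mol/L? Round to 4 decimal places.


Dilution: M1*V1 = M2*V2, solve for M2.
M2 = M1*V1 / V2
M2 = 5.14 * 119 / 469
M2 = 611.66 / 469
M2 = 1.3041791 mol/L, rounded to 4 dp:

1.3042 mol/L


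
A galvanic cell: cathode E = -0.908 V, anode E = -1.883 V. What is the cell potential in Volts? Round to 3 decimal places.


Standard cell potential: E_cell = E_cathode - E_anode.
E_cell = -0.908 - (-1.883)
E_cell = 0.975 V, rounded to 3 dp:

0.975 V


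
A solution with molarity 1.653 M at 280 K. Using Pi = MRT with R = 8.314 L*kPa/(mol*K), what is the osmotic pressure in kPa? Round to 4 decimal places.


Osmotic pressure (van't Hoff): Pi = M*R*T.
RT = 8.314 * 280 = 2327.92
Pi = 1.653 * 2327.92
Pi = 3848.05176 kPa, rounded to 4 dp:

3848.0518 kPa


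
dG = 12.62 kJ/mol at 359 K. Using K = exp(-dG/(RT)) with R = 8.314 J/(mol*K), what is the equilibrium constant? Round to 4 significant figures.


dG is in kJ/mol; multiply by 1000 to match R in J/(mol*K).
RT = 8.314 * 359 = 2984.726 J/mol
exponent = -dG*1000 / (RT) = -(12.62*1000) / 2984.726 = -4.22819381
K = exp(-4.22819381)
K = 0.014578699, rounded to 4 significant figures:

0.01458


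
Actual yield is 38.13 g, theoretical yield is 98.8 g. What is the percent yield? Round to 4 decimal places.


% yield = 100 * actual / theoretical
% yield = 100 * 38.13 / 98.8
% yield = 38.59311741 %, rounded to 4 dp:

38.5931 %


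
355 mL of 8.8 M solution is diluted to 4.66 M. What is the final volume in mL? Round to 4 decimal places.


Dilution: M1*V1 = M2*V2, solve for V2.
V2 = M1*V1 / M2
V2 = 8.8 * 355 / 4.66
V2 = 3124.0 / 4.66
V2 = 670.38626609 mL, rounded to 4 dp:

670.3863 mL


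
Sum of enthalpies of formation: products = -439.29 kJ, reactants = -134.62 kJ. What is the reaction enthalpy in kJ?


dH_rxn = sum(dH_f products) - sum(dH_f reactants)
dH_rxn = -439.29 - (-134.62)
dH_rxn = -304.67 kJ:

-304.67 kJ


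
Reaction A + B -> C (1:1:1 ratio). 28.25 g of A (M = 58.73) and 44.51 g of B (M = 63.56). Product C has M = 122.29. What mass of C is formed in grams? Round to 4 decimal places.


Find moles of each reactant; the smaller value is the limiting reagent in a 1:1:1 reaction, so moles_C equals moles of the limiter.
n_A = mass_A / M_A = 28.25 / 58.73 = 0.481015 mol
n_B = mass_B / M_B = 44.51 / 63.56 = 0.700283 mol
Limiting reagent: A (smaller), n_limiting = 0.481015 mol
mass_C = n_limiting * M_C = 0.481015 * 122.29
mass_C = 58.82332435 g, rounded to 4 dp:

58.8233 g


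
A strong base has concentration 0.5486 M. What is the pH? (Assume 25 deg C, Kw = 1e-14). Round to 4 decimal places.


A strong base dissociates completely, so [OH-] equals the given concentration.
pOH = -log10([OH-]) = -log10(0.5486) = 0.260744
pH = 14 - pOH = 14 - 0.260744
pH = 13.739256, rounded to 4 dp:

13.7393


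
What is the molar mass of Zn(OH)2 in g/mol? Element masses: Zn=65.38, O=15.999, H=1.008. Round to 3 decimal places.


M = sum(count * atomic_mass) over atoms.
M = 1*65.38 + 2*15.999 + 2*1.008
M = 65.38 + 31.998 + 2.016
M = 99.394 g/mol, rounded to 3 dp:

99.394 g/mol


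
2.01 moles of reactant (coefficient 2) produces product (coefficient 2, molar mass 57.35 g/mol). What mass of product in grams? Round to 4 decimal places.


Use the coefficient ratio to convert reactant moles to product moles, then multiply by the product's molar mass.
moles_P = moles_R * (coeff_P / coeff_R) = 2.01 * (2/2) = 2.01
mass_P = moles_P * M_P = 2.01 * 57.35
mass_P = 115.2735 g, rounded to 4 dp:

115.2735 g


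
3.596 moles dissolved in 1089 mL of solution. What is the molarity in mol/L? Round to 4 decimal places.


Convert volume to liters: V_L = V_mL / 1000.
V_L = 1089 / 1000 = 1.089 L
M = n / V_L = 3.596 / 1.089
M = 3.30211203 mol/L, rounded to 4 dp:

3.3021 mol/L


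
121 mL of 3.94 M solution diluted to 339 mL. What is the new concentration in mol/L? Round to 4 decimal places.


Dilution: M1*V1 = M2*V2, solve for M2.
M2 = M1*V1 / V2
M2 = 3.94 * 121 / 339
M2 = 476.74 / 339
M2 = 1.40631268 mol/L, rounded to 4 dp:

1.4063 mol/L


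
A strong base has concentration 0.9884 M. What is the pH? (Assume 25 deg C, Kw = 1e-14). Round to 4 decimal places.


A strong base dissociates completely, so [OH-] equals the given concentration.
pOH = -log10([OH-]) = -log10(0.9884) = 0.005067
pH = 14 - pOH = 14 - 0.005067
pH = 13.994933, rounded to 4 dp:

13.9949


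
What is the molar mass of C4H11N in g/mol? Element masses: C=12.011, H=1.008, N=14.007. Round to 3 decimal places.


M = sum(count * atomic_mass) over atoms.
M = 4*12.011 + 11*1.008 + 1*14.007
M = 48.044 + 11.088 + 14.007
M = 73.139 g/mol, rounded to 3 dp:

73.139 g/mol


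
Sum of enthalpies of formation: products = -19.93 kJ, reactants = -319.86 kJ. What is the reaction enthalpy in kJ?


dH_rxn = sum(dH_f products) - sum(dH_f reactants)
dH_rxn = -19.93 - (-319.86)
dH_rxn = 299.93 kJ:

299.93 kJ


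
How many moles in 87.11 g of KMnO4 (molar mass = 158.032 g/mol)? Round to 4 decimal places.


n = mass / M
n = 87.11 / 158.032
n = 0.55121747 mol, rounded to 4 dp:

0.5512 mol


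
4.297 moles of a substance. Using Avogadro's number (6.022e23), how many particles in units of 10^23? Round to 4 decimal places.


N = n * NA, then divide by 1e23 for the requested units.
N / 1e23 = n * 6.022
N / 1e23 = 4.297 * 6.022
N / 1e23 = 25.876534, rounded to 4 dp:

25.8765


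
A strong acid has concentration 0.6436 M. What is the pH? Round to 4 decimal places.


A strong acid dissociates completely, so [H+] equals the given concentration.
pH = -log10([H+]) = -log10(0.6436)
pH = 0.19138396, rounded to 4 dp:

0.1914


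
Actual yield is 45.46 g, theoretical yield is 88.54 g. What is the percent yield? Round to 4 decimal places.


% yield = 100 * actual / theoretical
% yield = 100 * 45.46 / 88.54
% yield = 51.3440253 %, rounded to 4 dp:

51.3440 %


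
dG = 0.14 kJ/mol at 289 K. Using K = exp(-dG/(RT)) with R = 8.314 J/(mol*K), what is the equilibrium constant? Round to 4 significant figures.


dG is in kJ/mol; multiply by 1000 to match R in J/(mol*K).
RT = 8.314 * 289 = 2402.746 J/mol
exponent = -dG*1000 / (RT) = -(0.14*1000) / 2402.746 = -0.05826667
K = exp(-0.05826667)
K = 0.94339834, rounded to 4 significant figures:

0.9434


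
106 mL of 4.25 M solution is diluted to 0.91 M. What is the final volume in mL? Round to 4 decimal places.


Dilution: M1*V1 = M2*V2, solve for V2.
V2 = M1*V1 / M2
V2 = 4.25 * 106 / 0.91
V2 = 450.5 / 0.91
V2 = 495.05494505 mL, rounded to 4 dp:

495.0549 mL


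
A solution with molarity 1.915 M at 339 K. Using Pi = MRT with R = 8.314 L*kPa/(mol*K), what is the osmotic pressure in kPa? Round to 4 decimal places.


Osmotic pressure (van't Hoff): Pi = M*R*T.
RT = 8.314 * 339 = 2818.446
Pi = 1.915 * 2818.446
Pi = 5397.32409 kPa, rounded to 4 dp:

5397.3241 kPa


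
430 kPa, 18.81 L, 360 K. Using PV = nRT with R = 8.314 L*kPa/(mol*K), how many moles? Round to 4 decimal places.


PV = nRT, solve for n = PV / (RT).
PV = 430 * 18.81 = 8088.3
RT = 8.314 * 360 = 2993.04
n = 8088.3 / 2993.04
n = 2.7023695 mol, rounded to 4 dp:

2.7024 mol


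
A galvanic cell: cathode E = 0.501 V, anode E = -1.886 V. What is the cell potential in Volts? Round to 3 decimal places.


Standard cell potential: E_cell = E_cathode - E_anode.
E_cell = 0.501 - (-1.886)
E_cell = 2.387 V, rounded to 3 dp:

2.387 V


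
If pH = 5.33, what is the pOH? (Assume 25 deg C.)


At 25 deg C, pH + pOH = 14.
pOH = 14 - pH = 14 - 5.33
pOH = 8.67:

8.67


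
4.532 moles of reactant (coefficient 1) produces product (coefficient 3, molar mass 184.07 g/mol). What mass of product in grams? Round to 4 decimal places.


Use the coefficient ratio to convert reactant moles to product moles, then multiply by the product's molar mass.
moles_P = moles_R * (coeff_P / coeff_R) = 4.532 * (3/1) = 13.596
mass_P = moles_P * M_P = 13.596 * 184.07
mass_P = 2502.61572 g, rounded to 4 dp:

2502.6157 g


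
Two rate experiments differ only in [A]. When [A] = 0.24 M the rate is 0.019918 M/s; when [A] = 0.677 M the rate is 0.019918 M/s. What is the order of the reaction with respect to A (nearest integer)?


Rate is proportional to [A]^n, so rate2/rate1 = ([A]2/[A]1)^n. Take logs to solve for n.
rate2/rate1 = 0.019918 / 0.019918 = 1.0
[A]2/[A]1 = 0.677 / 0.24 = 2.8208
n = ln(1.0) / ln(2.8208) = 0.0
Nearest integer order:

0


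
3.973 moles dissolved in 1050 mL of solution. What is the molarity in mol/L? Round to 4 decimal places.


Convert volume to liters: V_L = V_mL / 1000.
V_L = 1050 / 1000 = 1.05 L
M = n / V_L = 3.973 / 1.05
M = 3.78380952 mol/L, rounded to 4 dp:

3.7838 mol/L


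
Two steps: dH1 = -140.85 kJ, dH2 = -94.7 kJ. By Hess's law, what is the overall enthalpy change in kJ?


Hess's law: enthalpy is a state function, so add the step enthalpies.
dH_total = dH1 + dH2 = -140.85 + (-94.7)
dH_total = -235.55 kJ:

-235.55 kJ


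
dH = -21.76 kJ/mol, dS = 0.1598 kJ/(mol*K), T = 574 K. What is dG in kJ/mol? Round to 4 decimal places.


Gibbs: dG = dH - T*dS (consistent units, dS already in kJ/(mol*K)).
T*dS = 574 * 0.1598 = 91.7252
dG = -21.76 - (91.7252)
dG = -113.4852 kJ/mol, rounded to 4 dp:

-113.4852 kJ/mol


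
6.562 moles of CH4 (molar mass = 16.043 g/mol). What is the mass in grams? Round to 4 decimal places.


mass = n * M
mass = 6.562 * 16.043
mass = 105.274166 g, rounded to 4 dp:

105.2742 g


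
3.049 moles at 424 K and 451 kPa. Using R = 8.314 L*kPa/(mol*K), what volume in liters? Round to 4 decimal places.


PV = nRT, solve for V = nRT / P.
nRT = 3.049 * 8.314 * 424 = 10748.1397
V = 10748.1397 / 451
V = 23.83179534 L, rounded to 4 dp:

23.8318 L


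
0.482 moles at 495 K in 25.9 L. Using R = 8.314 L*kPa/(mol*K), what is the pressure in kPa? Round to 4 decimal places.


PV = nRT, solve for P = nRT / V.
nRT = 0.482 * 8.314 * 495 = 1983.6373
P = 1983.6373 / 25.9
P = 76.58831274 kPa, rounded to 4 dp:

76.5883 kPa


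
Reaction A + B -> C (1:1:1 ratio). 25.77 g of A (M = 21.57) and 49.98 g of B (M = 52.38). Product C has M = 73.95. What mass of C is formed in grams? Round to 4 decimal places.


Find moles of each reactant; the smaller value is the limiting reagent in a 1:1:1 reaction, so moles_C equals moles of the limiter.
n_A = mass_A / M_A = 25.77 / 21.57 = 1.194715 mol
n_B = mass_B / M_B = 49.98 / 52.38 = 0.954181 mol
Limiting reagent: B (smaller), n_limiting = 0.954181 mol
mass_C = n_limiting * M_C = 0.954181 * 73.95
mass_C = 70.56168495 g, rounded to 4 dp:

70.5617 g


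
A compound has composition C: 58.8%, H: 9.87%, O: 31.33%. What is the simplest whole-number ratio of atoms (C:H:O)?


Assume 100 g of compound, divide each mass% by atomic mass to get moles, then normalize by the smallest to get a raw atom ratio.
Moles per 100 g: C: 58.8/12.011 = 4.8955, H: 9.87/1.008 = 9.7917, O: 31.33/15.999 = 1.9582
Raw ratio (divide by min = 1.9582): C: 2.5, H: 5.0, O: 1.0
Multiply by 2 to clear fractions: C: 5.0 ~= 5, H: 10.0 ~= 10, O: 2.0 ~= 2
Reduce by GCD to get the simplest whole-number ratio:

5:10:2


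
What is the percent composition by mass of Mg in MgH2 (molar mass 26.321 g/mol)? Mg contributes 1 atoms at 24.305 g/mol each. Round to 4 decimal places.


pct = 100 * (n_elem * M_elem) / M_total
mass_contribution = 1 * 24.305 = 24.305 g/mol
pct = 100 * 24.305 / 26.321
pct = 92.34071654 %, rounded to 4 dp:

92.3407 %


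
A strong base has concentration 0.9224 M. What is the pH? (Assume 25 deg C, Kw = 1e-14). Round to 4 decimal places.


A strong base dissociates completely, so [OH-] equals the given concentration.
pOH = -log10([OH-]) = -log10(0.9224) = 0.035081
pH = 14 - pOH = 14 - 0.035081
pH = 13.964919, rounded to 4 dp:

13.9649


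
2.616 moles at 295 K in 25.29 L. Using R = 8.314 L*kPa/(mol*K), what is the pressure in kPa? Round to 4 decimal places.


PV = nRT, solve for P = nRT / V.
nRT = 2.616 * 8.314 * 295 = 6416.0801
P = 6416.0801 / 25.29
P = 253.70028074 kPa, rounded to 4 dp:

253.7003 kPa


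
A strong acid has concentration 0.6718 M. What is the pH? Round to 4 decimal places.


A strong acid dissociates completely, so [H+] equals the given concentration.
pH = -log10([H+]) = -log10(0.6718)
pH = 0.17276, rounded to 4 dp:

0.1728


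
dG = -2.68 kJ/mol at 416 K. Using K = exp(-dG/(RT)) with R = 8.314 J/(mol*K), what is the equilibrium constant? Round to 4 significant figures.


dG is in kJ/mol; multiply by 1000 to match R in J/(mol*K).
RT = 8.314 * 416 = 3458.624 J/mol
exponent = -dG*1000 / (RT) = -(-2.68*1000) / 3458.624 = 0.77487463
K = exp(0.77487463)
K = 2.17032, rounded to 4 significant figures:

2.170


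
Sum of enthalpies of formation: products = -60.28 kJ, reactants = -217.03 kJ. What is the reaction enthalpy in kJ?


dH_rxn = sum(dH_f products) - sum(dH_f reactants)
dH_rxn = -60.28 - (-217.03)
dH_rxn = 156.75 kJ:

156.75 kJ


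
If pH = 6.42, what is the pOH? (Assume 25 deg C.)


At 25 deg C, pH + pOH = 14.
pOH = 14 - pH = 14 - 6.42
pOH = 7.58:

7.58


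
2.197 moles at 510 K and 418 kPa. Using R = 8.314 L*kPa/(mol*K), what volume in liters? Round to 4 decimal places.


PV = nRT, solve for V = nRT / P.
nRT = 2.197 * 8.314 * 510 = 9315.5876
V = 9315.5876 / 418
V = 22.28609474 L, rounded to 4 dp:

22.2861 L


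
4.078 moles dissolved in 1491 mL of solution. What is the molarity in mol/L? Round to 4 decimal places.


Convert volume to liters: V_L = V_mL / 1000.
V_L = 1491 / 1000 = 1.491 L
M = n / V_L = 4.078 / 1.491
M = 2.73507713 mol/L, rounded to 4 dp:

2.7351 mol/L


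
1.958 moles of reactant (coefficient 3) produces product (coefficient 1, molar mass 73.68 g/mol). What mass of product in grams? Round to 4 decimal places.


Use the coefficient ratio to convert reactant moles to product moles, then multiply by the product's molar mass.
moles_P = moles_R * (coeff_P / coeff_R) = 1.958 * (1/3) = 0.652667
mass_P = moles_P * M_P = 0.652667 * 73.68
mass_P = 48.08850456 g, rounded to 4 dp:

48.0885 g


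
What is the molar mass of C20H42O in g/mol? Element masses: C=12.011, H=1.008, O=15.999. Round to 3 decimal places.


M = sum(count * atomic_mass) over atoms.
M = 20*12.011 + 42*1.008 + 1*15.999
M = 240.22 + 42.336 + 15.999
M = 298.555 g/mol, rounded to 3 dp:

298.555 g/mol


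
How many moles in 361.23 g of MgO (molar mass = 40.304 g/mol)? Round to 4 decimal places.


n = mass / M
n = 361.23 / 40.304
n = 8.96263398 mol, rounded to 4 dp:

8.9626 mol


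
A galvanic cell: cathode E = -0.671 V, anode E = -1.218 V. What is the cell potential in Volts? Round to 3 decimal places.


Standard cell potential: E_cell = E_cathode - E_anode.
E_cell = -0.671 - (-1.218)
E_cell = 0.547 V, rounded to 3 dp:

0.547 V


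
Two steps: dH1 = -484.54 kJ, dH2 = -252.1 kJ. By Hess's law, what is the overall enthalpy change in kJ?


Hess's law: enthalpy is a state function, so add the step enthalpies.
dH_total = dH1 + dH2 = -484.54 + (-252.1)
dH_total = -736.64 kJ:

-736.64 kJ


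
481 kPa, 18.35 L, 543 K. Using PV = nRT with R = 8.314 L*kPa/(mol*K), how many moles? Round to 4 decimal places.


PV = nRT, solve for n = PV / (RT).
PV = 481 * 18.35 = 8826.35
RT = 8.314 * 543 = 4514.502
n = 8826.35 / 4514.502
n = 1.95511044 mol, rounded to 4 dp:

1.9551 mol


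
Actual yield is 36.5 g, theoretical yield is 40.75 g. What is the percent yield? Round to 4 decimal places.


% yield = 100 * actual / theoretical
% yield = 100 * 36.5 / 40.75
% yield = 89.57055215 %, rounded to 4 dp:

89.5706 %


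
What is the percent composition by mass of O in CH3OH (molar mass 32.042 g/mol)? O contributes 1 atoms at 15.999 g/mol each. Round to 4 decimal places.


pct = 100 * (n_elem * M_elem) / M_total
mass_contribution = 1 * 15.999 = 15.999 g/mol
pct = 100 * 15.999 / 32.042
pct = 49.93134012 %, rounded to 4 dp:

49.9313 %


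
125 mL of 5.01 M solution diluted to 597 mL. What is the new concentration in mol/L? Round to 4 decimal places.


Dilution: M1*V1 = M2*V2, solve for M2.
M2 = M1*V1 / V2
M2 = 5.01 * 125 / 597
M2 = 626.25 / 597
M2 = 1.04899497 mol/L, rounded to 4 dp:

1.0490 mol/L


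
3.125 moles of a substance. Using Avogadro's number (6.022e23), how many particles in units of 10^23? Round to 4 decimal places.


N = n * NA, then divide by 1e23 for the requested units.
N / 1e23 = n * 6.022
N / 1e23 = 3.125 * 6.022
N / 1e23 = 18.81875, rounded to 4 dp:

18.8188


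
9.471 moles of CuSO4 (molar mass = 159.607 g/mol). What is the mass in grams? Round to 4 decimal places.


mass = n * M
mass = 9.471 * 159.607
mass = 1511.637897 g, rounded to 4 dp:

1511.6379 g


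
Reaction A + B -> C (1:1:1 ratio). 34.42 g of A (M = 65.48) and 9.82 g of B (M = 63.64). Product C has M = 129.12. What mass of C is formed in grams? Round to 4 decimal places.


Find moles of each reactant; the smaller value is the limiting reagent in a 1:1:1 reaction, so moles_C equals moles of the limiter.
n_A = mass_A / M_A = 34.42 / 65.48 = 0.525657 mol
n_B = mass_B / M_B = 9.82 / 63.64 = 0.154305 mol
Limiting reagent: B (smaller), n_limiting = 0.154305 mol
mass_C = n_limiting * M_C = 0.154305 * 129.12
mass_C = 19.9238616 g, rounded to 4 dp:

19.9239 g


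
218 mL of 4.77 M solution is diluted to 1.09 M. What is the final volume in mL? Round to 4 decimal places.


Dilution: M1*V1 = M2*V2, solve for V2.
V2 = M1*V1 / M2
V2 = 4.77 * 218 / 1.09
V2 = 1039.86 / 1.09
V2 = 954.0 mL, rounded to 4 dp:

954.0000 mL


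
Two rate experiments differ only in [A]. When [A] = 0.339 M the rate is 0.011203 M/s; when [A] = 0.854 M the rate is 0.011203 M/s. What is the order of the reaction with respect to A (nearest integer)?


Rate is proportional to [A]^n, so rate2/rate1 = ([A]2/[A]1)^n. Take logs to solve for n.
rate2/rate1 = 0.011203 / 0.011203 = 1.0
[A]2/[A]1 = 0.854 / 0.339 = 2.5192
n = ln(1.0) / ln(2.5192) = 0.0
Nearest integer order:

0


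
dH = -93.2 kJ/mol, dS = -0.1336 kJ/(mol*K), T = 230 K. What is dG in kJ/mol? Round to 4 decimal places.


Gibbs: dG = dH - T*dS (consistent units, dS already in kJ/(mol*K)).
T*dS = 230 * -0.1336 = -30.728
dG = -93.2 - (-30.728)
dG = -62.472 kJ/mol, rounded to 4 dp:

-62.4720 kJ/mol


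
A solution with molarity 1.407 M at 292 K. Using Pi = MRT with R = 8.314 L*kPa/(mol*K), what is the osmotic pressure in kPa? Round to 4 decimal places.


Osmotic pressure (van't Hoff): Pi = M*R*T.
RT = 8.314 * 292 = 2427.688
Pi = 1.407 * 2427.688
Pi = 3415.757016 kPa, rounded to 4 dp:

3415.7570 kPa


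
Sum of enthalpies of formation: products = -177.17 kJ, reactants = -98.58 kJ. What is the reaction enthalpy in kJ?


dH_rxn = sum(dH_f products) - sum(dH_f reactants)
dH_rxn = -177.17 - (-98.58)
dH_rxn = -78.59 kJ:

-78.59 kJ


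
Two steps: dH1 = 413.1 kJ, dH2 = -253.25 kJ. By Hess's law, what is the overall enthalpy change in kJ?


Hess's law: enthalpy is a state function, so add the step enthalpies.
dH_total = dH1 + dH2 = 413.1 + (-253.25)
dH_total = 159.85 kJ:

159.85 kJ


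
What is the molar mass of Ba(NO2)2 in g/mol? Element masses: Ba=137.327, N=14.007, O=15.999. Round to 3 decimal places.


M = sum(count * atomic_mass) over atoms.
M = 1*137.327 + 2*14.007 + 4*15.999
M = 137.327 + 28.014 + 63.996
M = 229.337 g/mol, rounded to 3 dp:

229.337 g/mol


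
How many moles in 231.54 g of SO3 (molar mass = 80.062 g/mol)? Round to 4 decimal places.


n = mass / M
n = 231.54 / 80.062
n = 2.89200869 mol, rounded to 4 dp:

2.8920 mol


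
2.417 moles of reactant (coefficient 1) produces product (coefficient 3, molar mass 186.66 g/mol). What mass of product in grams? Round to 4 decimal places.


Use the coefficient ratio to convert reactant moles to product moles, then multiply by the product's molar mass.
moles_P = moles_R * (coeff_P / coeff_R) = 2.417 * (3/1) = 7.251
mass_P = moles_P * M_P = 7.251 * 186.66
mass_P = 1353.47166 g, rounded to 4 dp:

1353.4717 g


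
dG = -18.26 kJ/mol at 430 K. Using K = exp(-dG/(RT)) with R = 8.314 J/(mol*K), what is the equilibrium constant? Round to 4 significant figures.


dG is in kJ/mol; multiply by 1000 to match R in J/(mol*K).
RT = 8.314 * 430 = 3575.02 J/mol
exponent = -dG*1000 / (RT) = -(-18.26*1000) / 3575.02 = 5.10766373
K = exp(5.10766373)
K = 165.28376, rounded to 4 significant figures:

165.3


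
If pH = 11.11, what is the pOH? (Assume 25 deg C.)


At 25 deg C, pH + pOH = 14.
pOH = 14 - pH = 14 - 11.11
pOH = 2.89:

2.89


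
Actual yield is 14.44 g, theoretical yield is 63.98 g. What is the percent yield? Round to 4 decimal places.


% yield = 100 * actual / theoretical
% yield = 100 * 14.44 / 63.98
% yield = 22.56955299 %, rounded to 4 dp:

22.5696 %


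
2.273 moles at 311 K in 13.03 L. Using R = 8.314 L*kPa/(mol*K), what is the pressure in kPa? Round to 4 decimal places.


PV = nRT, solve for P = nRT / V.
nRT = 2.273 * 8.314 * 311 = 5877.1915
P = 5877.1915 / 13.03
P = 451.05076746 kPa, rounded to 4 dp:

451.0508 kPa


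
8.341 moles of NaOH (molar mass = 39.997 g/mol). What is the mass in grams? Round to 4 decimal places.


mass = n * M
mass = 8.341 * 39.997
mass = 333.614977 g, rounded to 4 dp:

333.6150 g


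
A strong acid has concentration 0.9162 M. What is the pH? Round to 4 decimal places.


A strong acid dissociates completely, so [H+] equals the given concentration.
pH = -log10([H+]) = -log10(0.9162)
pH = 0.03800971, rounded to 4 dp:

0.0380


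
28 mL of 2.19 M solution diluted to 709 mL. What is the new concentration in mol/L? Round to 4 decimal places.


Dilution: M1*V1 = M2*V2, solve for M2.
M2 = M1*V1 / V2
M2 = 2.19 * 28 / 709
M2 = 61.32 / 709
M2 = 0.08648801 mol/L, rounded to 4 dp:

0.0865 mol/L


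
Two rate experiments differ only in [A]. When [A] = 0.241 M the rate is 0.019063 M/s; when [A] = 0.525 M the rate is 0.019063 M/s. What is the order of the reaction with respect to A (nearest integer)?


Rate is proportional to [A]^n, so rate2/rate1 = ([A]2/[A]1)^n. Take logs to solve for n.
rate2/rate1 = 0.019063 / 0.019063 = 1.0
[A]2/[A]1 = 0.525 / 0.241 = 2.1784
n = ln(1.0) / ln(2.1784) = 0.0
Nearest integer order:

0


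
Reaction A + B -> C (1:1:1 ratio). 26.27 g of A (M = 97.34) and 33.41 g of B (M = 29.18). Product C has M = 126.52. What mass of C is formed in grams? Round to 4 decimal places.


Find moles of each reactant; the smaller value is the limiting reagent in a 1:1:1 reaction, so moles_C equals moles of the limiter.
n_A = mass_A / M_A = 26.27 / 97.34 = 0.269879 mol
n_B = mass_B / M_B = 33.41 / 29.18 = 1.144962 mol
Limiting reagent: A (smaller), n_limiting = 0.269879 mol
mass_C = n_limiting * M_C = 0.269879 * 126.52
mass_C = 34.14509108 g, rounded to 4 dp:

34.1451 g


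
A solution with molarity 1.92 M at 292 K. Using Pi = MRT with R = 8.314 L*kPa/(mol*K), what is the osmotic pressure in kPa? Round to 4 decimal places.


Osmotic pressure (van't Hoff): Pi = M*R*T.
RT = 8.314 * 292 = 2427.688
Pi = 1.92 * 2427.688
Pi = 4661.16096 kPa, rounded to 4 dp:

4661.1610 kPa


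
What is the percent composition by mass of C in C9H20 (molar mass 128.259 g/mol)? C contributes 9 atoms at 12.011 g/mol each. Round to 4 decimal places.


pct = 100 * (n_elem * M_elem) / M_total
mass_contribution = 9 * 12.011 = 108.099 g/mol
pct = 100 * 108.099 / 128.259
pct = 84.28180479 %, rounded to 4 dp:

84.2818 %


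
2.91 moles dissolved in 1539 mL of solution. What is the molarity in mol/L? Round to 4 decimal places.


Convert volume to liters: V_L = V_mL / 1000.
V_L = 1539 / 1000 = 1.539 L
M = n / V_L = 2.91 / 1.539
M = 1.89083821 mol/L, rounded to 4 dp:

1.8908 mol/L


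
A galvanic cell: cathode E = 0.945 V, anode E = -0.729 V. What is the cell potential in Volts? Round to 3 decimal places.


Standard cell potential: E_cell = E_cathode - E_anode.
E_cell = 0.945 - (-0.729)
E_cell = 1.674 V, rounded to 3 dp:

1.674 V


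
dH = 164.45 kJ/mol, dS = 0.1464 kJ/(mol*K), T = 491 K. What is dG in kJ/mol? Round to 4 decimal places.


Gibbs: dG = dH - T*dS (consistent units, dS already in kJ/(mol*K)).
T*dS = 491 * 0.1464 = 71.8824
dG = 164.45 - (71.8824)
dG = 92.5676 kJ/mol, rounded to 4 dp:

92.5676 kJ/mol


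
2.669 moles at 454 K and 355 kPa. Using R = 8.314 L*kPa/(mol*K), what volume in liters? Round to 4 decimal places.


PV = nRT, solve for V = nRT / P.
nRT = 2.669 * 8.314 * 454 = 10074.29
V = 10074.29 / 355
V = 28.37828169 L, rounded to 4 dp:

28.3783 L


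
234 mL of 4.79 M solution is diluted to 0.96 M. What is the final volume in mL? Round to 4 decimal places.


Dilution: M1*V1 = M2*V2, solve for V2.
V2 = M1*V1 / M2
V2 = 4.79 * 234 / 0.96
V2 = 1120.86 / 0.96
V2 = 1167.5625 mL, rounded to 4 dp:

1167.5625 mL


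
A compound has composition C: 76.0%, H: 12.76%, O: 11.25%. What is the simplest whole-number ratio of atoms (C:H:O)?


Assume 100 g of compound, divide each mass% by atomic mass to get moles, then normalize by the smallest to get a raw atom ratio.
Moles per 100 g: C: 76.0/12.011 = 6.3275, H: 12.76/1.008 = 12.6587, O: 11.25/15.999 = 0.7032
Raw ratio (divide by min = 0.7032): C: 8.999, H: 18.002, O: 1.0
Multiply by 1 to clear fractions: C: 8.999 ~= 9, H: 18.002 ~= 18, O: 1.0 ~= 1
Reduce by GCD to get the simplest whole-number ratio:

9:18:1


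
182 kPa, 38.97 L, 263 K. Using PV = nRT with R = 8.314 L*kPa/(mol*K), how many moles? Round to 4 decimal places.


PV = nRT, solve for n = PV / (RT).
PV = 182 * 38.97 = 7092.54
RT = 8.314 * 263 = 2186.582
n = 7092.54 / 2186.582
n = 3.24366523 mol, rounded to 4 dp:

3.2437 mol


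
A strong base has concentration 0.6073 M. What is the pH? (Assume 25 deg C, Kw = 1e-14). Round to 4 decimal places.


A strong base dissociates completely, so [OH-] equals the given concentration.
pOH = -log10([OH-]) = -log10(0.6073) = 0.216597
pH = 14 - pOH = 14 - 0.216597
pH = 13.783403, rounded to 4 dp:

13.7834


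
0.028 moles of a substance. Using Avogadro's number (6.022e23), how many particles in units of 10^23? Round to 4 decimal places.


N = n * NA, then divide by 1e23 for the requested units.
N / 1e23 = n * 6.022
N / 1e23 = 0.028 * 6.022
N / 1e23 = 0.168616, rounded to 4 dp:

0.1686


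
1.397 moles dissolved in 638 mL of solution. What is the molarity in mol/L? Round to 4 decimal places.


Convert volume to liters: V_L = V_mL / 1000.
V_L = 638 / 1000 = 0.638 L
M = n / V_L = 1.397 / 0.638
M = 2.18965517 mol/L, rounded to 4 dp:

2.1897 mol/L


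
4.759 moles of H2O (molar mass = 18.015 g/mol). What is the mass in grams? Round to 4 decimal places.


mass = n * M
mass = 4.759 * 18.015
mass = 85.733385 g, rounded to 4 dp:

85.7334 g
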